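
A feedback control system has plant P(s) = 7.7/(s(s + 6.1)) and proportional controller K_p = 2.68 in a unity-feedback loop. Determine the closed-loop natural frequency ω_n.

ω_n = 4.54 rad/s

The closed-loop denominator is s(s+6.1) + 2.68·7.7 = s² + 6.1s + 20.64.
So ω_n² = 20.64 ⇒ ω_n = 4.543 rad/s, and ζ = 6.1/(2ω_n) = 0.671.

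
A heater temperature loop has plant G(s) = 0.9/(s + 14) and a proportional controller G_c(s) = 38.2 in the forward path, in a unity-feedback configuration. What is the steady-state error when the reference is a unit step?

The loop is type 0. Static position error constant K_pos = G_c(0)·G(0) = 38.2·0.06429 = 2.456.
Steady-state error to a unit step: e_ss = 1/(1+K_pos) = 1/3.456 = 0.289.

0.289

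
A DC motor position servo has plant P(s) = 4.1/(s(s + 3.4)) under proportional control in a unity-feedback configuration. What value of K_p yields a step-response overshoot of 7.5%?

K_p = 1.74

From %OS = 100·exp(−πζ/√(1−ζ²)) = 7.5%, ζ = −ln(0.075)/√(π²+ln²(0.075)) = 0.6362.
Characteristic equation s² + 3.4s + 4.1K_p = 0 gives ζ = 3.4/(2√(4.1K_p)).
Setting ζ = 0.6362: √(4.1K_p) = 3.4/(2·0.6362) = 2.672, so K_p = 7.141/4.1 = 1.74.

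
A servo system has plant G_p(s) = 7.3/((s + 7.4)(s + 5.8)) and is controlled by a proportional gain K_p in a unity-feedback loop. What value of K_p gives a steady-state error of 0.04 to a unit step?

The loop is type 0, so e_ss(step) = 1/(1 + K_pos) with K_pos = K_p·G_p(0).
G_p(0) = 0.1701. Require 1/(1 + K_p·0.1701) = 0.04, so 1 + 0.1701·K_p = 25.
K_p = (25 − 1)/0.1701 = 141.

K_p = 141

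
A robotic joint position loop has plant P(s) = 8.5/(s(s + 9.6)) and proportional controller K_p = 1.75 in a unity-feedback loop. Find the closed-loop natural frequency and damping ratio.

ω_n = 3.86 rad/s, ζ = 1.24

The closed-loop denominator is s(s+9.6) + 1.75·8.5 = s² + 9.6s + 14.88.
So ω_n² = 14.88 ⇒ ω_n = 3.857 rad/s, and ζ = 9.6/(2ω_n) = 1.24.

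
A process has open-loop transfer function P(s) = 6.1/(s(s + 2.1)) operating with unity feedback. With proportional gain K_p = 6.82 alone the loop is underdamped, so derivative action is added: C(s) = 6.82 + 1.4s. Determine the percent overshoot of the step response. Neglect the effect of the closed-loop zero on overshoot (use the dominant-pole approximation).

1.02%

Forward path: (6.82 + 1.4s)·6.1/(s(s+2.1)). The closed-loop characteristic equation is s² + (2.1 + 6.1·1.4)s + 6.1·6.82 = 0.
That is s² + 10.64s + 41.6 = 0, so ω_n = 6.45 rad/s and ζ = 10.64/(2·6.45) = 0.8248.
%OS = 100·exp(−πζ/√(1−ζ²)) = 1.02%.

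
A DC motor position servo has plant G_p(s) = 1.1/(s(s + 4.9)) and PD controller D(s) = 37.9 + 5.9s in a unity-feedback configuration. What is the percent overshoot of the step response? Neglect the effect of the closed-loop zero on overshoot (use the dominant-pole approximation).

Forward path: (37.9 + 5.9s)·1.1/(s(s+4.9)). The closed-loop characteristic equation is s² + (4.9 + 1.1·5.9)s + 1.1·37.9 = 0.
That is s² + 11.39s + 41.69 = 0, so ω_n = 6.457 rad/s and ζ = 11.39/(2·6.457) = 0.882.
%OS = 100·exp(−πζ/√(1−ζ²)) = 0.279%.

0.279%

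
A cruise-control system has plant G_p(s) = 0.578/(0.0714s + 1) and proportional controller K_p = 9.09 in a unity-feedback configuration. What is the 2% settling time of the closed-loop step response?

T_s ≈ 0.0457 s

Closed loop: T(s) = K_p·G_p/(1+K_p·G_p) = 5.254/(0.0714s + 1 + 5.254), with pole at s = −(1 + 5.254)/0.0714 = −87.59.
τ = 1/87.59 = 0.01142 s, so 2% settling time ≈ 4τ = 0.0457 s.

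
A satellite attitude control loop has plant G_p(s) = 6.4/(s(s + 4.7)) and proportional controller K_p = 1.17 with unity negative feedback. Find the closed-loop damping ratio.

ζ = 0.859

With unity feedback the closed-loop characteristic equation is s² + 4.7s + 1.17·6.4 = s² + 4.7s + 7.488 = 0.
So ω_n² = 7.488 ⇒ ω_n = 2.736 rad/s, and ζ = 4.7/(2ω_n) = 0.859.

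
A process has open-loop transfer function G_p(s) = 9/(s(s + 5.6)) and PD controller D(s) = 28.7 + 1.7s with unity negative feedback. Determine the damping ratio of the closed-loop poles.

Forward path: (28.7 + 1.7s)·9/(s(s+5.6)). The closed-loop characteristic equation is s² + (5.6 + 9·1.7)s + 9·28.7 = 0.
That is s² + 20.9s + 258.3 = 0, so ω_n = 16.07 rad/s and ζ = 20.9/(2·16.07) = 0.6502.

ζ = 0.65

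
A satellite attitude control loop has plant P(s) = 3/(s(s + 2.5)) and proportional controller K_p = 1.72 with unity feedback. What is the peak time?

T_p = 1.66 s

The closed-loop denominator s² + 2.5s + 5.16 gives ω_n = √5.16 = 2.272 and ζ = 2.5/(2ω_n) = 0.5503.
Damped frequency ω_d = ω_n√(1−ζ²) = 1.897 rad/s, so peak time T_p = π/ω_d = 1.66 s.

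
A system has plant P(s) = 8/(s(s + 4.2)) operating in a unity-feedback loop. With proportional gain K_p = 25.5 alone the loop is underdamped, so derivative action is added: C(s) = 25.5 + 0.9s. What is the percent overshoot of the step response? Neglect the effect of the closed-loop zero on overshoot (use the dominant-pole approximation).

Forward path: (25.5 + 0.9s)·8/(s(s+4.2)). The closed-loop characteristic equation is s² + (4.2 + 8·0.9)s + 8·25.5 = 0.
That is s² + 11.4s + 204 = 0, so ω_n = 14.28 rad/s and ζ = 11.4/(2·14.28) = 0.3991.
%OS = 100·exp(−πζ/√(1−ζ²)) = 25.5%.

25.5%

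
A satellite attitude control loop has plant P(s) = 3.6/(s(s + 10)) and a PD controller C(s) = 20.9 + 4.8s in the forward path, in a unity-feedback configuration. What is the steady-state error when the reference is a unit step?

The open loop C(s)P(s) has a pole at the origin (type 1), so the static position error constant is infinite and e_ss = 1/(1+∞) = 0.

0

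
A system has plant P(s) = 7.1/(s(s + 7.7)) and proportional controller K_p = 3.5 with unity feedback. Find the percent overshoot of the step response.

Closed-loop characteristic equation: s² + 7.7s + 24.85 = 0, so ω_n = 4.985 rad/s and ζ = 7.7/(2·4.985) = 0.7723.
%OS = 100·exp(−πζ/√(1−ζ²)) = 100·exp(−π·0.7723/√0.4035) = 2.19%.

2.19%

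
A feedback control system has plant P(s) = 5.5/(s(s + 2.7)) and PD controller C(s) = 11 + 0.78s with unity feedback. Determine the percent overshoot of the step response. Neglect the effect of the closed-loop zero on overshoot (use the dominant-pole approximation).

Forward path: (11 + 0.78s)·5.5/(s(s+2.7)). The closed-loop characteristic equation is s² + (2.7 + 5.5·0.78)s + 5.5·11 = 0.
That is s² + 6.99s + 60.5 = 0, so ω_n = 7.778 rad/s and ζ = 6.99/(2·7.778) = 0.4493.
%OS = 100·exp(−πζ/√(1−ζ²)) = 20.6%.

20.6%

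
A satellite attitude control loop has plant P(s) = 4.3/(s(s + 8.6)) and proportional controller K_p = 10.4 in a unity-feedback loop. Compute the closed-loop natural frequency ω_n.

ω_n = 6.69 rad/s

With unity feedback the closed-loop characteristic equation is s² + 8.6s + 10.4·4.3 = s² + 8.6s + 44.72 = 0.
Matching s² + 2ζω_n s + ω_n²: ω_n = √44.72 = 6.687 rad/s and 2ζω_n = 8.6, so ζ = 8.6/(2·6.687) = 0.643.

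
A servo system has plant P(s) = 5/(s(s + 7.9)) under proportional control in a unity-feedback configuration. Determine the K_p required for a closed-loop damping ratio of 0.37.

K_p = 22.8

Closed-loop characteristic equation: s² + 7.9s + K_p·5 = 0.
So ω_n = √(5K_p) and 2ζω_n = 7.9, giving ζ = 7.9/(2√(5K_p)).
Setting ζ = 0.37: √(5K_p) = 7.9/(2·0.37) = 10.68, so K_p = 114/5 = 22.8.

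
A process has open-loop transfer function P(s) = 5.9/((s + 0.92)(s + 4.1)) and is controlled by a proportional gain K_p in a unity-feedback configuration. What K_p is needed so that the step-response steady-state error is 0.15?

K_p = 3.62

For a type-0 loop with proportional control, e_ss = 1/(1 + K_p·P(0)).
P(0) = 1.564. Require 1/(1 + K_p·1.564) = 0.15, so 1 + 1.564·K_p = 6.667.
K_p = (6.667 − 1)/1.564 = 3.62.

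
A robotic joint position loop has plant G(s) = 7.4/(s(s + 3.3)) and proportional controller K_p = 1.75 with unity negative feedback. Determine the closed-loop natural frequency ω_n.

The closed-loop denominator is s(s+3.3) + 1.75·7.4 = s² + 3.3s + 12.95.
Matching s² + 2ζω_n s + ω_n²: ω_n = √12.95 = 3.599 rad/s and 2ζω_n = 3.3, so ζ = 3.3/(2·3.599) = 0.459.

ω_n = 3.6 rad/s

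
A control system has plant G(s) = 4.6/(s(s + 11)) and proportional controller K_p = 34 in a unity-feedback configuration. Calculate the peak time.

From 1 + K_pG(s) = 0: s² + 11s + 156.4 = 0 ⇒ ω_n = 12.51, ζ = 0.4398.
Damped frequency ω_d = ω_n√(1−ζ²) = 11.23 rad/s, so peak time T_p = π/ω_d = 0.28 s.

T_p = 0.28 s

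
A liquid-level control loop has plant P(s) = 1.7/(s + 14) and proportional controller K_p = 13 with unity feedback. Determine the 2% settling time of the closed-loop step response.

T_s ≈ 0.111 s

Closed-loop transfer function: T(s) = K_p·P(s)/(1 + K_p·P(s)) = 22.1/(s + 14 + 22.1) = 22.1/(s + 36.1).
Time constant τ = 1/36.1 = 0.0277 s, so the 2% settling time is about 4τ = 0.111 s.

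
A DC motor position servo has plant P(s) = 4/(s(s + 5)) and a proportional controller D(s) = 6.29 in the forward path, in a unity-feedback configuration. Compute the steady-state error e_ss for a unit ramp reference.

The loop has one pole at the origin (type 1). Velocity error constant K_v = lim_{s→0} s·D(s)P(s) = 6.29·4/5 = 5.032.
Steady-state error to a unit ramp: e_ss = 1/K_v = 0.199.

0.199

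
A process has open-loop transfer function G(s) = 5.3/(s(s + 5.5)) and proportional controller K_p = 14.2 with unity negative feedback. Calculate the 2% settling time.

T_s ≈ 1.45 s

The closed-loop denominator s² + 5.5s + 75.26 gives ω_n = √75.26 = 8.675 and ζ = 5.5/(2ω_n) = 0.317.
2% settling time T_s ≈ 4/(ζω_n) = 4/2.75 = 1.45 s.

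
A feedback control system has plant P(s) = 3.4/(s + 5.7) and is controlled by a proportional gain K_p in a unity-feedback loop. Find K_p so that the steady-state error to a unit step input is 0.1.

For a type-0 loop with proportional control, e_ss = 1/(1 + K_p·P(0)).
P(0) = 0.5965. Require 1/(1 + K_p·0.5965) = 0.1, so 1 + 0.5965·K_p = 10.
K_p = (10 − 1)/0.5965 = 15.1.

K_p = 15.1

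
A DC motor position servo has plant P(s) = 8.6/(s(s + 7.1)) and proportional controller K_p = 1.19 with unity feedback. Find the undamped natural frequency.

ω_n = 3.2 rad/s

1 + K_p·P(s) = 0 gives s² + 7.1s + 10.23 = 0.
Matching s² + 2ζω_n s + ω_n²: ω_n = √10.23 = 3.199 rad/s and 2ζω_n = 7.1, so ζ = 7.1/(2·3.199) = 1.11.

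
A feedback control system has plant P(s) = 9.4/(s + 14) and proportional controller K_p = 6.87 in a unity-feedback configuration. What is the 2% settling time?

Closed-loop transfer function: T(s) = K_p·P(s)/(1 + K_p·P(s)) = 64.58/(s + 14 + 64.58) = 64.58/(s + 78.58).
Time constant τ = 1/78.58 = 0.01273 s, so the 2% settling time is about 4τ = 0.0509 s.

T_s ≈ 0.0509 s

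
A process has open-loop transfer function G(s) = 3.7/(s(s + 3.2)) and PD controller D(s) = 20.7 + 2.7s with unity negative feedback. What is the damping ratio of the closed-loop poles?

Forward path: (20.7 + 2.7s)·3.7/(s(s+3.2)). The closed-loop characteristic equation is s² + (3.2 + 3.7·2.7)s + 3.7·20.7 = 0.
That is s² + 13.19s + 76.59 = 0, so ω_n = 8.752 rad/s and ζ = 13.19/(2·8.752) = 0.7536.

ζ = 0.754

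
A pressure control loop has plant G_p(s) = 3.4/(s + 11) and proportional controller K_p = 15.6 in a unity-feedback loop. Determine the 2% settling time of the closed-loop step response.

T_s ≈ 0.0625 s

Closed-loop transfer function: T(s) = K_p·G_p(s)/(1 + K_p·G_p(s)) = 53.04/(s + 11 + 53.04) = 53.04/(s + 64.04).
Time constant τ = 1/64.04 = 0.01562 s, so the 2% settling time is about 4τ = 0.0625 s.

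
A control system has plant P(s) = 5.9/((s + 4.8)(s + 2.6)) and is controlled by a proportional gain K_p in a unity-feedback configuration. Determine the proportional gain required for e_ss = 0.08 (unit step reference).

Steady-state error for a unit step on this type-0 loop is 1/(1 + K_p·P(0)).
P(0) = 0.4728. Require 1/(1 + K_p·0.4728) = 0.08, so 1 + 0.4728·K_p = 12.5.
K_p = (12.5 − 1)/0.4728 = 24.3.

K_p = 24.3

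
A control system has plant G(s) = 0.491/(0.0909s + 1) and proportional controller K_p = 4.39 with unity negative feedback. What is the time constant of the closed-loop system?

τ = 0.0288 s

Closed loop: T(s) = K_p·G/(1+K_p·G) = 2.155/(0.0909s + 1 + 2.155), with pole at s = −(1 + 2.155)/0.0909 = −34.71.
Closed-loop time constant τ = 1/34.71 = 0.0288 s.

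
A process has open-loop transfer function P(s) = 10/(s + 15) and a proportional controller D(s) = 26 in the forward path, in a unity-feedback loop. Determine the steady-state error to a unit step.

0.0545

The loop is type 0. Static position error constant K_pos = D(0)·P(0) = 26·0.6667 = 17.33.
Steady-state error to a unit step: e_ss = 1/(1+K_pos) = 1/18.33 = 0.0545.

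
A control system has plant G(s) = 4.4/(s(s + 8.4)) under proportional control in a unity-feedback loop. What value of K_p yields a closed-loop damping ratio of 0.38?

Closed-loop characteristic equation: s² + 8.4s + K_p·4.4 = 0.
So ω_n = √(4.4K_p) and 2ζω_n = 8.4, giving ζ = 8.4/(2√(4.4K_p)).
Setting ζ = 0.38: √(4.4K_p) = 8.4/(2·0.38) = 11.05, so K_p = 122.2/4.4 = 27.8.

K_p = 27.8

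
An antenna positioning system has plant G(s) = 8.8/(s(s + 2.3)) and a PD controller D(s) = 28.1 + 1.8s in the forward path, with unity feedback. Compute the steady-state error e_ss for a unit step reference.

The open loop D(s)G(s) has a pole at the origin (type 1), so the static position error constant is infinite and e_ss = 1/(1+∞) = 0.

0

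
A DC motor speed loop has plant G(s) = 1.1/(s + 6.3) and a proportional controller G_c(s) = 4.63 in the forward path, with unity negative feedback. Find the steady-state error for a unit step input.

0.553

The loop is type 0. Static position error constant K_pos = G_c(0)·G(0) = 4.63·0.1746 = 0.8084.
Steady-state error to a unit step: e_ss = 1/(1+K_pos) = 1/1.808 = 0.553.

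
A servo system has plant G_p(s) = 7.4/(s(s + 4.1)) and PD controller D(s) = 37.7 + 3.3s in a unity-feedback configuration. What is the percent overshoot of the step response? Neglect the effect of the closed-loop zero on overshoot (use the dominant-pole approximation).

0.579%

Forward path: (37.7 + 3.3s)·7.4/(s(s+4.1)). The closed-loop characteristic equation is s² + (4.1 + 7.4·3.3)s + 7.4·37.7 = 0.
That is s² + 28.52s + 279 = 0, so ω_n = 16.7 rad/s and ζ = 28.52/(2·16.7) = 0.8538.
%OS = 100·exp(−πζ/√(1−ζ²)) = 0.579%.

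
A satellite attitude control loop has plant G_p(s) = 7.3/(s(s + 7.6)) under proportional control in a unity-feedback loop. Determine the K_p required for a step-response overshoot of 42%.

K_p = 27.9

From %OS = 100·exp(−πζ/√(1−ζ²)) = 42%, ζ = −ln(0.42)/√(π²+ln²(0.42)) = 0.2662.
Characteristic equation s² + 7.6s + 7.3K_p = 0 gives ζ = 7.6/(2√(7.3K_p)).
Setting ζ = 0.2662: √(7.3K_p) = 7.6/(2·0.2662) = 14.28, so K_p = 203.8/7.3 = 27.9.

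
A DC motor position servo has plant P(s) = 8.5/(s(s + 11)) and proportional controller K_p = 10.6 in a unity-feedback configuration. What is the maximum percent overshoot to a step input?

From 1 + K_pP(s) = 0: s² + 11s + 90.1 = 0 ⇒ ω_n = 9.492, ζ = 0.5794.
%OS = 100·exp(−πζ/√(1−ζ²)) = 100·exp(−π·0.5794/√0.6643) = 10.7%.

10.7%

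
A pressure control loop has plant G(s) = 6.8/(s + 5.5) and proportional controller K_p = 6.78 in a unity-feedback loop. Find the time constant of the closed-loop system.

τ = 0.0194 s

Closed-loop transfer function: T(s) = K_p·G(s)/(1 + K_p·G(s)) = 46.1/(s + 5.5 + 46.1) = 46.1/(s + 51.6).
Time constant τ = 1/51.6 = 0.0194 s.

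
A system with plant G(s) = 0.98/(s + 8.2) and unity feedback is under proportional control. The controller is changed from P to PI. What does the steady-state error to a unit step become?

0

Adding integral action puts a pole at s = 0 in the forward path, raising the system type to 1; a type-1 loop has zero steady-state error to a step.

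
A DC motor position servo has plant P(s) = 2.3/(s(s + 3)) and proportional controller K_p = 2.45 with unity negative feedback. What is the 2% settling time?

T_s ≈ 2.67 s

Closed-loop characteristic equation: s² + 3s + 5.635 = 0, so ω_n = 2.374 rad/s and ζ = 3/(2·2.374) = 0.6319.
2% settling time T_s ≈ 4/(ζω_n) = 4/1.5 = 2.67 s.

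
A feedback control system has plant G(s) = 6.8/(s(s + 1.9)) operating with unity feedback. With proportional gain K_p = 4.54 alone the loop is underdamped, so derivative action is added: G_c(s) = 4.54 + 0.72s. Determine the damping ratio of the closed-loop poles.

Forward path: (4.54 + 0.72s)·6.8/(s(s+1.9)). The closed-loop characteristic equation is s² + (1.9 + 6.8·0.72)s + 6.8·4.54 = 0.
That is s² + 6.796s + 30.87 = 0, so ω_n = 5.556 rad/s and ζ = 6.796/(2·5.556) = 0.6116.

ζ = 0.612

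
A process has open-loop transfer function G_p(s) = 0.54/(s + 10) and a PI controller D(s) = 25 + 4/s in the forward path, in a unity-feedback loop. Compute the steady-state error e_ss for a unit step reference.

The open loop D(s)G_p(s) has a pole at the origin (type 1), so the static position error constant is infinite and e_ss = 1/(1+∞) = 0.

0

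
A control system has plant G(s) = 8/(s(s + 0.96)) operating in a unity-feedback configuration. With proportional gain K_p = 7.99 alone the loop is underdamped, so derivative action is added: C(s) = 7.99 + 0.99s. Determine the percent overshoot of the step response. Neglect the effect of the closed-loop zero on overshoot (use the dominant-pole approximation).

12.3%

Forward path: (7.99 + 0.99s)·8/(s(s+0.96)). The closed-loop characteristic equation is s² + (0.96 + 8·0.99)s + 8·7.99 = 0.
That is s² + 8.88s + 63.92 = 0, so ω_n = 7.995 rad/s and ζ = 8.88/(2·7.995) = 0.5553.
%OS = 100·exp(−πζ/√(1−ζ²)) = 12.3%.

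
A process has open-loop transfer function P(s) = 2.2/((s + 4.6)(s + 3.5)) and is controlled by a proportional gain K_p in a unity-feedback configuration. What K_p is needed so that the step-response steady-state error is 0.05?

For a type-0 loop with proportional control, e_ss = 1/(1 + K_p·P(0)).
P(0) = 0.1366. Require 1/(1 + K_p·0.1366) = 0.05, so 1 + 0.1366·K_p = 20.
K_p = (20 − 1)/0.1366 = 139.

K_p = 139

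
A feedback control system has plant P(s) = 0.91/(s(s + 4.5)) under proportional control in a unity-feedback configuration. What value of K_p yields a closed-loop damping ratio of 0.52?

Closed-loop characteristic equation: s² + 4.5s + K_p·0.91 = 0.
So ω_n = √(0.91K_p) and 2ζω_n = 4.5, giving ζ = 4.5/(2√(0.91K_p)).
Setting ζ = 0.52: √(0.91K_p) = 4.5/(2·0.52) = 4.327, so K_p = 18.72/0.91 = 20.6.

K_p = 20.6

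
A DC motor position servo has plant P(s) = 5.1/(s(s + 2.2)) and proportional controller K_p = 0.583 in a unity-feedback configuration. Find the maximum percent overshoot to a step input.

7.41%

The closed-loop denominator s² + 2.2s + 2.973 gives ω_n = √2.973 = 1.724 and ζ = 2.2/(2ω_n) = 0.6379.
%OS = 100·exp(−πζ/√(1−ζ²)) = 100·exp(−π·0.6379/√0.593) = 7.41%.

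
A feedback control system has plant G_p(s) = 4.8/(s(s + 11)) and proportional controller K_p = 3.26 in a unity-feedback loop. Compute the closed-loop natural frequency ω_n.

ω_n = 3.96 rad/s

The closed-loop denominator is s(s+11) + 3.26·4.8 = s² + 11s + 15.65.
Matching s² + 2ζω_n s + ω_n²: ω_n = √15.65 = 3.956 rad/s and 2ζω_n = 11, so ζ = 11/(2·3.956) = 1.39.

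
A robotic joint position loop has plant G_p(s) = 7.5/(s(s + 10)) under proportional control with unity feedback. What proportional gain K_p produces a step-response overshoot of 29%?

From %OS = 100·exp(−πζ/√(1−ζ²)) = 29%, ζ = −ln(0.29)/√(π²+ln²(0.29)) = 0.3666.
Characteristic equation s² + 10s + 7.5K_p = 0 gives ζ = 10/(2√(7.5K_p)).
Setting ζ = 0.3666: √(7.5K_p) = 10/(2·0.3666) = 13.64, so K_p = 186/7.5 = 24.8.

K_p = 24.8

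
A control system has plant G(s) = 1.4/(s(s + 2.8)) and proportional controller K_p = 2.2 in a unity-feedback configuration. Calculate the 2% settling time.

From 1 + K_pG(s) = 0: s² + 2.8s + 3.08 = 0 ⇒ ω_n = 1.755, ζ = 0.7977.
2% settling time T_s ≈ 4/(ζω_n) = 4/1.4 = 2.86 s.

T_s ≈ 2.86 s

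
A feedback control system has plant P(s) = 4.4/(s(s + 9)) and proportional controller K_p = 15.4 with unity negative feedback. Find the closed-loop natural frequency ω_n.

1 + K_p·P(s) = 0 gives s² + 9s + 67.76 = 0.
So ω_n² = 67.76 ⇒ ω_n = 8.232 rad/s, and ζ = 9/(2ω_n) = 0.547.

ω_n = 8.23 rad/s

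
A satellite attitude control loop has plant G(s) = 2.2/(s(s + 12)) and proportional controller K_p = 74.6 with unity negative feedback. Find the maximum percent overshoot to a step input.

18.9%

Closed-loop characteristic equation: s² + 12s + 164.1 = 0, so ω_n = 12.81 rad/s and ζ = 12/(2·12.81) = 0.4683.
%OS = 100·exp(−πζ/√(1−ζ²)) = 100·exp(−π·0.4683/√0.7806) = 18.9%.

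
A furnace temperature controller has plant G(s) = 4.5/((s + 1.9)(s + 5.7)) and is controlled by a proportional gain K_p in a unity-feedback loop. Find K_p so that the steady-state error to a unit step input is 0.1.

K_p = 21.7

The loop is type 0, so e_ss(step) = 1/(1 + K_pos) with K_pos = K_p·G(0).
G(0) = 0.4155. Require 1/(1 + K_p·0.4155) = 0.1, so 1 + 0.4155·K_p = 10.
K_p = (10 − 1)/0.4155 = 21.7.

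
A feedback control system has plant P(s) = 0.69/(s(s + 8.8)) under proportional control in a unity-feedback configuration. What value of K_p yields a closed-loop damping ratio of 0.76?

K_p = 48.6

Closed-loop characteristic equation: s² + 8.8s + K_p·0.69 = 0.
So ω_n = √(0.69K_p) and 2ζω_n = 8.8, giving ζ = 8.8/(2√(0.69K_p)).
Setting ζ = 0.76: √(0.69K_p) = 8.8/(2·0.76) = 5.789, so K_p = 33.52/0.69 = 48.6.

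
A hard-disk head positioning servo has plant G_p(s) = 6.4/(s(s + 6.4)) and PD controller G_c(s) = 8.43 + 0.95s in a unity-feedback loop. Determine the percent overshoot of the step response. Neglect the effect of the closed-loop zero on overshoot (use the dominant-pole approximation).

Forward path: (8.43 + 0.95s)·6.4/(s(s+6.4)). The closed-loop characteristic equation is s² + (6.4 + 6.4·0.95)s + 6.4·8.43 = 0.
That is s² + 12.48s + 53.95 = 0, so ω_n = 7.345 rad/s and ζ = 12.48/(2·7.345) = 0.8495.
%OS = 100·exp(−πζ/√(1−ζ²)) = 0.635%.

0.635%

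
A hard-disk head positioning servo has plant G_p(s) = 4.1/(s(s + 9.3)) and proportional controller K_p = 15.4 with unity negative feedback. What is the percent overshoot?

From 1 + K_pG_p(s) = 0: s² + 9.3s + 63.14 = 0 ⇒ ω_n = 7.946, ζ = 0.5852.
%OS = 100·exp(−πζ/√(1−ζ²)) = 100·exp(−π·0.5852/√0.6575) = 10.4%.

10.4%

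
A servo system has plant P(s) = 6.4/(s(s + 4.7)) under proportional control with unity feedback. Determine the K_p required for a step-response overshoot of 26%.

K_p = 5.56

From %OS = 100·exp(−πζ/√(1−ζ²)) = 26%, ζ = −ln(0.26)/√(π²+ln²(0.26)) = 0.3941.
Characteristic equation s² + 4.7s + 6.4K_p = 0 gives ζ = 4.7/(2√(6.4K_p)).
Setting ζ = 0.3941: √(6.4K_p) = 4.7/(2·0.3941) = 5.963, so K_p = 35.56/6.4 = 5.56.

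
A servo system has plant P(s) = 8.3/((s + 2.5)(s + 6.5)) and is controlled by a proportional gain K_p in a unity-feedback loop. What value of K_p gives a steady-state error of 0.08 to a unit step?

For a type-0 loop with proportional control, e_ss = 1/(1 + K_p·P(0)).
P(0) = 0.5108. Require 1/(1 + K_p·0.5108) = 0.08, so 1 + 0.5108·K_p = 12.5.
K_p = (12.5 − 1)/0.5108 = 22.5.

K_p = 22.5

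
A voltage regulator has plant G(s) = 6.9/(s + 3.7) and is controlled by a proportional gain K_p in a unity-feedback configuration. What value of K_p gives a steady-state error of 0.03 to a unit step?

K_p = 17.3

Steady-state error for a unit step on this type-0 loop is 1/(1 + K_p·G(0)).
G(0) = 1.865. Require 1/(1 + K_p·1.865) = 0.03, so 1 + 1.865·K_p = 33.33.
K_p = (33.33 − 1)/1.865 = 17.3.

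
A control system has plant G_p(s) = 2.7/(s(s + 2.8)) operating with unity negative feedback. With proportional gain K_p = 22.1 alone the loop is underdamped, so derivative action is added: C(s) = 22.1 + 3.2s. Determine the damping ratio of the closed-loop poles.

ζ = 0.74

Forward path: (22.1 + 3.2s)·2.7/(s(s+2.8)). The closed-loop characteristic equation is s² + (2.8 + 2.7·3.2)s + 2.7·22.1 = 0.
That is s² + 11.44s + 59.67 = 0, so ω_n = 7.725 rad/s and ζ = 11.44/(2·7.725) = 0.7405.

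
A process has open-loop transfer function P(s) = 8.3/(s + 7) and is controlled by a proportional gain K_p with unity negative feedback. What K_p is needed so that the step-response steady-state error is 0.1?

Steady-state error for a unit step on this type-0 loop is 1/(1 + K_p·P(0)).
P(0) = 1.186. Require 1/(1 + K_p·1.186) = 0.1, so 1 + 1.186·K_p = 10.
K_p = (10 − 1)/1.186 = 7.59.

K_p = 7.59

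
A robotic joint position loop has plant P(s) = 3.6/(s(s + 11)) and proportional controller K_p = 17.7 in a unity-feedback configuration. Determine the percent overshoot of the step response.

The closed-loop denominator s² + 11s + 63.72 gives ω_n = √63.72 = 7.982 and ζ = 11/(2ω_n) = 0.689.
%OS = 100·exp(−πζ/√(1−ζ²)) = 100·exp(−π·0.689/√0.5253) = 5.05%.

5.05%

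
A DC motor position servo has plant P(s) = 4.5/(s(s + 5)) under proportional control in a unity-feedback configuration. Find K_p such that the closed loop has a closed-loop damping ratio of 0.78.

K_p = 2.28

Closed-loop characteristic equation: s² + 5s + K_p·4.5 = 0.
So ω_n = √(4.5K_p) and 2ζω_n = 5, giving ζ = 5/(2√(4.5K_p)).
Setting ζ = 0.78: √(4.5K_p) = 5/(2·0.78) = 3.205, so K_p = 10.27/4.5 = 2.28.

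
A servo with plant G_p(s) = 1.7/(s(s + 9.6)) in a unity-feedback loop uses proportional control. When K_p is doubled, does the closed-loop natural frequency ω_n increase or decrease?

ω_n = √(1.7·K_p), which grows with K_p.

increase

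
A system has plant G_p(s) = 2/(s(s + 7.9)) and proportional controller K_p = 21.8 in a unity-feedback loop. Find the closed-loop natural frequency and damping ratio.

With unity feedback the closed-loop characteristic equation is s² + 7.9s + 21.8·2 = s² + 7.9s + 43.6 = 0.
So ω_n² = 43.6 ⇒ ω_n = 6.603 rad/s, and ζ = 7.9/(2ω_n) = 0.598.

ω_n = 6.6 rad/s, ζ = 0.598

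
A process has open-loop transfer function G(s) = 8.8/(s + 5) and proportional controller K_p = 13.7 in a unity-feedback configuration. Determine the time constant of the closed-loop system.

τ = 0.00796 s

Closed-loop transfer function: T(s) = K_p·G(s)/(1 + K_p·G(s)) = 120.6/(s + 5 + 120.6) = 120.6/(s + 125.6).
Time constant τ = 1/125.6 = 0.00796 s.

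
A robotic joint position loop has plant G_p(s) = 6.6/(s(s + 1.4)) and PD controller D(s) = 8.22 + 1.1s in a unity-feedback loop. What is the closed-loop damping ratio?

Forward path: (8.22 + 1.1s)·6.6/(s(s+1.4)). The closed-loop characteristic equation is s² + (1.4 + 6.6·1.1)s + 6.6·8.22 = 0.
That is s² + 8.66s + 54.25 = 0, so ω_n = 7.366 rad/s and ζ = 8.66/(2·7.366) = 0.5879.

ζ = 0.588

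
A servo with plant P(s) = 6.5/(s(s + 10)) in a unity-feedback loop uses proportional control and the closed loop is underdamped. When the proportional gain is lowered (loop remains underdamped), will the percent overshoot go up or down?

ζ = 10/(2√(6.5K_p)) rises as K_p falls; higher damping means less overshoot.

decrease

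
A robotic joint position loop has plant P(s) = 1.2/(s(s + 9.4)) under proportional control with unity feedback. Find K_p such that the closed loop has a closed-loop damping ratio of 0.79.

Closed-loop characteristic equation: s² + 9.4s + K_p·1.2 = 0.
So ω_n = √(1.2K_p) and 2ζω_n = 9.4, giving ζ = 9.4/(2√(1.2K_p)).
Setting ζ = 0.79: √(1.2K_p) = 9.4/(2·0.79) = 5.949, so K_p = 35.39/1.2 = 29.5.

K_p = 29.5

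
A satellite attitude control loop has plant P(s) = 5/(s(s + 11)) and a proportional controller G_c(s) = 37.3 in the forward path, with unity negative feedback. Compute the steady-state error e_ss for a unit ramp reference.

The loop has one pole at the origin (type 1). Velocity error constant K_v = lim_{s→0} s·G_c(s)P(s) = 37.3·5/11 = 16.95.
Steady-state error to a unit ramp: e_ss = 1/K_v = 0.059.

0.059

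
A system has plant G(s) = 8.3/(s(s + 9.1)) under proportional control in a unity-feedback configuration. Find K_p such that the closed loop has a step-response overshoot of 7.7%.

K_p = 6.24

From %OS = 100·exp(−πζ/√(1−ζ²)) = 7.7%, ζ = −ln(0.077)/√(π²+ln²(0.077)) = 0.6323.
Characteristic equation s² + 9.1s + 8.3K_p = 0 gives ζ = 9.1/(2√(8.3K_p)).
Setting ζ = 0.6323: √(8.3K_p) = 9.1/(2·0.6323) = 7.196, so K_p = 51.78/8.3 = 6.24.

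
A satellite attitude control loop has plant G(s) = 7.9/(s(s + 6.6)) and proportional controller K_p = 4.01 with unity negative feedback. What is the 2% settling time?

T_s ≈ 1.21 s

The closed-loop denominator s² + 6.6s + 31.68 gives ω_n = √31.68 = 5.628 and ζ = 6.6/(2ω_n) = 0.5863.
2% settling time T_s ≈ 4/(ζω_n) = 4/3.3 = 1.21 s.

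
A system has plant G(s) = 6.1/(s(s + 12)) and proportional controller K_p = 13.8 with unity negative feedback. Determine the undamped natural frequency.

1 + K_p·G(s) = 0 gives s² + 12s + 84.18 = 0.
So ω_n² = 84.18 ⇒ ω_n = 9.175 rad/s, and ζ = 12/(2ω_n) = 0.654.

ω_n = 9.17 rad/s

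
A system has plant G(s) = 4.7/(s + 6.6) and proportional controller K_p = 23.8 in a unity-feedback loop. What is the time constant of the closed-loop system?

τ = 0.00844 s

Closed-loop transfer function: T(s) = K_p·G(s)/(1 + K_p·G(s)) = 111.9/(s + 6.6 + 111.9) = 111.9/(s + 118.5).
Time constant τ = 1/118.5 = 0.00844 s.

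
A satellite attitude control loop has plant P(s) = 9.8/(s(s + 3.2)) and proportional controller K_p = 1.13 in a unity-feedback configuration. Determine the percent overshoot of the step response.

17.9%

The closed-loop denominator s² + 3.2s + 11.07 gives ω_n = √11.07 = 3.328 and ζ = 3.2/(2ω_n) = 0.4808.
%OS = 100·exp(−πζ/√(1−ζ²)) = 100·exp(−π·0.4808/√0.7688) = 17.9%.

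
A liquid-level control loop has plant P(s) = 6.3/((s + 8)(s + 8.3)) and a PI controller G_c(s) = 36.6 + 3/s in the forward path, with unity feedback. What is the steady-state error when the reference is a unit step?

The open loop G_c(s)P(s) has a pole at the origin (type 1), so the static position error constant is infinite and e_ss = 1/(1+∞) = 0.

0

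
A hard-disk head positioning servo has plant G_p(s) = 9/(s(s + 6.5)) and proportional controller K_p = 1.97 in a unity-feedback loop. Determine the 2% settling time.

T_s ≈ 1.23 s

Closed-loop characteristic equation: s² + 6.5s + 17.73 = 0, so ω_n = 4.211 rad/s and ζ = 6.5/(2·4.211) = 0.7718.
2% settling time T_s ≈ 4/(ζω_n) = 4/3.25 = 1.23 s.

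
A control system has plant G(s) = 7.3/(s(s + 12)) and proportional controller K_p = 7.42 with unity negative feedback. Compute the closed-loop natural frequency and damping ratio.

ω_n = 7.36 rad/s, ζ = 0.815

1 + K_p·G(s) = 0 gives s² + 12s + 54.17 = 0.
So ω_n² = 54.17 ⇒ ω_n = 7.36 rad/s, and ζ = 12/(2ω_n) = 0.815.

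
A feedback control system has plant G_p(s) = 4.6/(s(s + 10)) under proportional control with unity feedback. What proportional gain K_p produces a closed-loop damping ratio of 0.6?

Closed-loop characteristic equation: s² + 10s + K_p·4.6 = 0.
So ω_n = √(4.6K_p) and 2ζω_n = 10, giving ζ = 10/(2√(4.6K_p)).
Setting ζ = 0.6: √(4.6K_p) = 10/(2·0.6) = 8.333, so K_p = 69.44/4.6 = 15.1.

K_p = 15.1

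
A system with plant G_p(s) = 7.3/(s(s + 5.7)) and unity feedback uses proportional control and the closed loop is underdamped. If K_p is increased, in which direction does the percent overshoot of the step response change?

Characteristic equation s² + 5.7s + K_p·7.3 = 0: raising K_p raises ω_n while 2ζω_n = 5.7 is fixed, so ζ falls and overshoot grows.

increase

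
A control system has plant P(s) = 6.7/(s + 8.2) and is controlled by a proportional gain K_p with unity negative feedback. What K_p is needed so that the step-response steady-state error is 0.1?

For a type-0 loop with proportional control, e_ss = 1/(1 + K_p·P(0)).
P(0) = 0.8171. Require 1/(1 + K_p·0.8171) = 0.1, so 1 + 0.8171·K_p = 10.
K_p = (10 − 1)/0.8171 = 11.

K_p = 11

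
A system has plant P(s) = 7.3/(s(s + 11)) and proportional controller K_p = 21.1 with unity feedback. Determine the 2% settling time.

From 1 + K_pP(s) = 0: s² + 11s + 154 = 0 ⇒ ω_n = 12.41, ζ = 0.4432.
2% settling time T_s ≈ 4/(ζω_n) = 4/5.5 = 0.727 s.

T_s ≈ 0.727 s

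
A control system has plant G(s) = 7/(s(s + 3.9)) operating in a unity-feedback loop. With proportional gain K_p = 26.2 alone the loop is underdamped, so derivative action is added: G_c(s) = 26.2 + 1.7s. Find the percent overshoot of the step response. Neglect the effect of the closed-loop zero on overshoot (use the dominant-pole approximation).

Forward path: (26.2 + 1.7s)·7/(s(s+3.9)). The closed-loop characteristic equation is s² + (3.9 + 7·1.7)s + 7·26.2 = 0.
That is s² + 15.8s + 183.4 = 0, so ω_n = 13.54 rad/s and ζ = 15.8/(2·13.54) = 0.5833.
%OS = 100·exp(−πζ/√(1−ζ²)) = 10.5%.

10.5%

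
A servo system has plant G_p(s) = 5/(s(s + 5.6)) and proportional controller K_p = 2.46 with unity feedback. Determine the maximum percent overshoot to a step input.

1.55%

Closed-loop characteristic equation: s² + 5.6s + 12.3 = 0, so ω_n = 3.507 rad/s and ζ = 5.6/(2·3.507) = 0.7984.
%OS = 100·exp(−πζ/√(1−ζ²)) = 100·exp(−π·0.7984/√0.3626) = 1.55%.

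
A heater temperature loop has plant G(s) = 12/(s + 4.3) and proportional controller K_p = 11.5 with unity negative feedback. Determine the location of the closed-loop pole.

Closed-loop transfer function: T(s) = K_p·G(s)/(1 + K_p·G(s)) = 138/(s + 4.3 + 138) = 138/(s + 142.3).
The closed-loop pole is at s = −142.3.

s = -142.3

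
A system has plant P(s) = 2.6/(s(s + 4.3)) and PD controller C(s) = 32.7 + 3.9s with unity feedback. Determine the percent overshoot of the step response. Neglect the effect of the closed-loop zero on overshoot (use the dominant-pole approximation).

1.92%

Forward path: (32.7 + 3.9s)·2.6/(s(s+4.3)). The closed-loop characteristic equation is s² + (4.3 + 2.6·3.9)s + 2.6·32.7 = 0.
That is s² + 14.44s + 85.02 = 0, so ω_n = 9.221 rad/s and ζ = 14.44/(2·9.221) = 0.783.
%OS = 100·exp(−πζ/√(1−ζ²)) = 1.92%.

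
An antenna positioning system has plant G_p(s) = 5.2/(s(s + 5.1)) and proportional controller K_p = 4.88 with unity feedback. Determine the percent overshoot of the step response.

Closed-loop characteristic equation: s² + 5.1s + 25.38 = 0, so ω_n = 5.037 rad/s and ζ = 5.1/(2·5.037) = 0.5062.
%OS = 100·exp(−πζ/√(1−ζ²)) = 100·exp(−π·0.5062/√0.7438) = 15.8%.

15.8%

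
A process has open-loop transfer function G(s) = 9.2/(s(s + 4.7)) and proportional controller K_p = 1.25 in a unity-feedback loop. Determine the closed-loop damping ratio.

With unity feedback the closed-loop characteristic equation is s² + 4.7s + 1.25·9.2 = s² + 4.7s + 11.5 = 0.
Matching s² + 2ζω_n s + ω_n²: ω_n = √11.5 = 3.391 rad/s and 2ζω_n = 4.7, so ζ = 4.7/(2·3.391) = 0.693.

ζ = 0.693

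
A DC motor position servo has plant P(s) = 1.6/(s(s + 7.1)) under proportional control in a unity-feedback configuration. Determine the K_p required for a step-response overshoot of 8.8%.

K_p = 21

From %OS = 100·exp(−πζ/√(1−ζ²)) = 8.8%, ζ = −ln(0.088)/√(π²+ln²(0.088)) = 0.6119.
Characteristic equation s² + 7.1s + 1.6K_p = 0 gives ζ = 7.1/(2√(1.6K_p)).
Setting ζ = 0.6119: √(1.6K_p) = 7.1/(2·0.6119) = 5.802, so K_p = 33.66/1.6 = 21.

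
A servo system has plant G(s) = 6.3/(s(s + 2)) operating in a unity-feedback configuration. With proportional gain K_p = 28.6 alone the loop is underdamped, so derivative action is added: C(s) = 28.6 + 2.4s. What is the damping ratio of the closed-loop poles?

Forward path: (28.6 + 2.4s)·6.3/(s(s+2)). The closed-loop characteristic equation is s² + (2 + 6.3·2.4)s + 6.3·28.6 = 0.
That is s² + 17.12s + 180.2 = 0, so ω_n = 13.42 rad/s and ζ = 17.12/(2·13.42) = 0.6377.

ζ = 0.638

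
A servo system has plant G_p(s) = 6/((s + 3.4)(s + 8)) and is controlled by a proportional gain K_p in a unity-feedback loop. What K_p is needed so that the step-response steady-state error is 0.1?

K_p = 40.8

Steady-state error for a unit step on this type-0 loop is 1/(1 + K_p·G_p(0)).
G_p(0) = 0.2206. Require 1/(1 + K_p·0.2206) = 0.1, so 1 + 0.2206·K_p = 10.
K_p = (10 − 1)/0.2206 = 40.8.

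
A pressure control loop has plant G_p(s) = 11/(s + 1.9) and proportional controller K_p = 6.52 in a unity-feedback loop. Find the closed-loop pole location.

Closed-loop transfer function: T(s) = K_p·G_p(s)/(1 + K_p·G_p(s)) = 71.72/(s + 1.9 + 71.72) = 71.72/(s + 73.62).
The closed-loop pole is at s = −73.62.

s = -73.62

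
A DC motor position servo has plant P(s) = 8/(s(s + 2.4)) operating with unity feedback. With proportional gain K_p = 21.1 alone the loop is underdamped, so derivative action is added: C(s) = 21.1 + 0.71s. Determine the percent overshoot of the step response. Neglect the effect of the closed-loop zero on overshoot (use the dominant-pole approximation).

35.8%

Forward path: (21.1 + 0.71s)·8/(s(s+2.4)). The closed-loop characteristic equation is s² + (2.4 + 8·0.71)s + 8·21.1 = 0.
That is s² + 8.08s + 168.8 = 0, so ω_n = 12.99 rad/s and ζ = 8.08/(2·12.99) = 0.311.
%OS = 100·exp(−πζ/√(1−ζ²)) = 35.8%.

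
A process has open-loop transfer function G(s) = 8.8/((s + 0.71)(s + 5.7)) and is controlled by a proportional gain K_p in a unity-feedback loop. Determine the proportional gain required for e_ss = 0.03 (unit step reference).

The loop is type 0, so e_ss(step) = 1/(1 + K_pos) with K_pos = K_p·G(0).
G(0) = 2.174. Require 1/(1 + K_p·2.174) = 0.03, so 1 + 2.174·K_p = 33.33.
K_p = (33.33 − 1)/2.174 = 14.9.

K_p = 14.9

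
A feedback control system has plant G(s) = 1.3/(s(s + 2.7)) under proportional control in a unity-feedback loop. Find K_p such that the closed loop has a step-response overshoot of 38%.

From %OS = 100·exp(−πζ/√(1−ζ²)) = 38%, ζ = −ln(0.38)/√(π²+ln²(0.38)) = 0.2943.
Characteristic equation s² + 2.7s + 1.3K_p = 0 gives ζ = 2.7/(2√(1.3K_p)).
Setting ζ = 0.2943: √(1.3K_p) = 2.7/(2·0.2943) = 4.586, so K_p = 21.04/1.3 = 16.2.

K_p = 16.2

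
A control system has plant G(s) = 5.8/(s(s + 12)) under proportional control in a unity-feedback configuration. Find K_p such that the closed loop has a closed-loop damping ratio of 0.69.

Closed-loop characteristic equation: s² + 12s + K_p·5.8 = 0.
So ω_n = √(5.8K_p) and 2ζω_n = 12, giving ζ = 12/(2√(5.8K_p)).
Setting ζ = 0.69: √(5.8K_p) = 12/(2·0.69) = 8.696, so K_p = 75.61/5.8 = 13.

K_p = 13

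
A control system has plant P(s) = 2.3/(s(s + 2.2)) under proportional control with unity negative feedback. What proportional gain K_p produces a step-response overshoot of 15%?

From %OS = 100·exp(−πζ/√(1−ζ²)) = 15%, ζ = −ln(0.15)/√(π²+ln²(0.15)) = 0.5169.
Characteristic equation s² + 2.2s + 2.3K_p = 0 gives ζ = 2.2/(2√(2.3K_p)).
Setting ζ = 0.5169: √(2.3K_p) = 2.2/(2·0.5169) = 2.128, so K_p = 4.528/2.3 = 1.97.

K_p = 1.97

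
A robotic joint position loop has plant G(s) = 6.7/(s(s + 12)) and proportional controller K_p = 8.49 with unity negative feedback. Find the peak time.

The closed-loop denominator s² + 12s + 56.88 gives ω_n = √56.88 = 7.542 and ζ = 12/(2ω_n) = 0.7955.
Damped frequency ω_d = ω_n√(1−ζ²) = 4.57 rad/s, so peak time T_p = π/ω_d = 0.687 s.

T_p = 0.687 s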